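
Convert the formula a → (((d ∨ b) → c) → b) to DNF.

¬a ∨ (d ∧ ¬c) ∨ b

a → (((d ∨ b) → c) → b)
≡ ¬a ∨ (((d ∨ b) → c) → b)   [eliminate →]
≡ ¬a ∨ ¬((d ∨ b) → c) ∨ b   [eliminate →]
≡ ¬a ∨ ¬(¬(d ∨ b) ∨ c) ∨ b   [eliminate →]
≡ ¬a ∨ (¬¬(d ∨ b) ∧ ¬c) ∨ b   [De Morgan]
≡ ¬a ∨ ((d ∨ b) ∧ ¬c) ∨ b   [double negation]
≡ ¬a ∨ (d ∧ ¬c) ∨ (b ∧ ¬c) ∨ b   [distribute ∧ over ∨]
≡ ¬a ∨ (d ∧ ¬c) ∨ b   [simplify]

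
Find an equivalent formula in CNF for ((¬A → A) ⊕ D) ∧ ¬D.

(A ∨ D) ∧ ¬D

((¬A → A) ⊕ D) ∧ ¬D
= ((¬A → A) ∨ D) ∧ ¬((¬A → A) ∧ D) ∧ ¬D   [expand ⊕]
= (¬¬A ∨ A ∨ D) ∧ ¬((¬A → A) ∧ D) ∧ ¬D   [eliminate →]
= (¬¬A ∨ A ∨ D) ∧ ¬((¬¬A ∨ A) ∧ D) ∧ ¬D   [eliminate →]
= (A ∨ A ∨ D) ∧ ¬((¬¬A ∨ A) ∧ D) ∧ ¬D   [double negation]
= (A ∨ A ∨ D) ∧ (¬(¬¬A ∨ A) ∨ ¬D) ∧ ¬D   [De Morgan]
= (A ∨ A ∨ D) ∧ ((¬¬¬A ∧ ¬A) ∨ ¬D) ∧ ¬D   [De Morgan]
= (A ∨ A ∨ D) ∧ ((¬A ∧ ¬A) ∨ ¬D) ∧ ¬D   [double negation]
= (A ∨ A ∨ D) ∧ (¬A ∨ ¬D) ∧ (¬A ∨ ¬D) ∧ ¬D   [distribute ∨ over ∧]
= (A ∨ D) ∧ ¬D   [simplify]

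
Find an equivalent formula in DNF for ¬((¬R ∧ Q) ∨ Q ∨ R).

¬Q ∧ ¬R

¬((¬R ∧ Q) ∨ Q ∨ R)
≡ ¬(¬R ∧ Q) ∧ ¬Q ∧ ¬R   [De Morgan]
≡ (¬¬R ∨ ¬Q) ∧ ¬Q ∧ ¬R   [De Morgan]
≡ (R ∨ ¬Q) ∧ ¬Q ∧ ¬R   [double negation]
≡ (R ∧ ¬Q ∧ ¬R) ∨ (¬Q ∧ ¬Q ∧ ¬R)   [distribute ∧ over ∨]
≡ ¬Q ∧ ¬R   [simplify]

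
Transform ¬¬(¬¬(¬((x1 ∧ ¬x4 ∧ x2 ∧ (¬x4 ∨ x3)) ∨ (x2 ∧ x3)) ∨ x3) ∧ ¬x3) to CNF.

(¬x1 ∨ x4 ∨ ¬x2 ∨ x3) ∧ ¬x3

¬¬(¬¬(¬((x1 ∧ ¬x4 ∧ x2 ∧ (¬x4 ∨ x3)) ∨ (x2 ∧ x3)) ∨ x3) ∧ ¬x3)
≡ ¬¬(¬((x1 ∧ ¬x4 ∧ x2 ∧ (¬x4 ∨ x3)) ∨ (x2 ∧ x3)) ∨ x3) ∧ ¬x3   [double negation]
≡ (¬((x1 ∧ ¬x4 ∧ x2 ∧ (¬x4 ∨ x3)) ∨ (x2 ∧ x3)) ∨ x3) ∧ ¬x3   [double negation]
≡ ((¬(x1 ∧ ¬x4 ∧ x2 ∧ (¬x4 ∨ x3)) ∧ ¬(x2 ∧ x3)) ∨ x3) ∧ ¬x3   [De Morgan]
≡ (((¬x1 ∨ ¬¬x4 ∨ ¬x2 ∨ ¬(¬x4 ∨ x3)) ∧ ¬(x2 ∧ x3)) ∨ x3) ∧ ¬x3   [De Morgan]
≡ (((¬x1 ∨ x4 ∨ ¬x2 ∨ ¬(¬x4 ∨ x3)) ∧ ¬(x2 ∧ x3)) ∨ x3) ∧ ¬x3   [double negation]
≡ (((¬x1 ∨ x4 ∨ ¬x2 ∨ (¬¬x4 ∧ ¬x3)) ∧ ¬(x2 ∧ x3)) ∨ x3) ∧ ¬x3   [De Morgan]
≡ (((¬x1 ∨ x4 ∨ ¬x2 ∨ (x4 ∧ ¬x3)) ∧ ¬(x2 ∧ x3)) ∨ x3) ∧ ¬x3   [double negation]
≡ (((¬x1 ∨ x4 ∨ ¬x2 ∨ (x4 ∧ ¬x3)) ∧ (¬x2 ∨ ¬x3)) ∨ x3) ∧ ¬x3   [De Morgan]
≡ (¬x1 ∨ x4 ∨ ¬x2 ∨ x4 ∨ x3) ∧ (¬x1 ∨ x4 ∨ ¬x2 ∨ ¬x3 ∨ x3) ∧ (¬x2 ∨ ¬x3 ∨ x3) ∧ ¬x3   [distribute ∨ over ∧]
≡ (¬x1 ∨ x4 ∨ ¬x2 ∨ x3) ∧ ¬x3   [simplify]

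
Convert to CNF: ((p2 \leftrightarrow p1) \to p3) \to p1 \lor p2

((p2 \leftrightarrow p1) \to p3) \to p1 \lor p2
⇔ \lnot ((p2 \leftrightarrow p1) \to p3) \lor p1 \lor p2   [eliminate \to]
⇔ \lnot (\lnot (p2 \leftrightarrow p1) \lor p3) \lor p1 \lor p2   [eliminate \to]
⇔ \lnot (\lnot ((p2 \to p1) \land (p1 \to p2)) \lor p3) \lor p1 \lor p2   [eliminate \leftrightarrow]
⇔ \lnot (\lnot ((\lnot p2 \lor p1) \land (p1 \to p2)) \lor p3) \lor p1 \lor p2   [eliminate \to]
⇔ \lnot (\lnot ((\lnot p2 \lor p1) \land (\lnot p1 \lor p2)) \lor p3) \lor p1 \lor p2   [eliminate \to]
⇔ \lnot \lnot ((\lnot p2 \lor p1) \land (\lnot p1 \lor p2)) \land \lnot p3 \lor p1 \lor p2   [De Morgan]
⇔ (\lnot p2 \lor p1) \land (\lnot p1 \lor p2) \land \lnot p3 \lor p1 \lor p2   [double negation]
⇔ (\lnot p2 \lor p1 \lor p1 \lor p2) \land (\lnot p1 \lor p2 \lor p1 \lor p2) \land (\lnot p3 \lor p1 \lor p2)   [distribute \lor over \land]
⇔ \lnot p3 \lor p1 \lor p2   [simplify]

\lnot p3 \lor p1 \lor p2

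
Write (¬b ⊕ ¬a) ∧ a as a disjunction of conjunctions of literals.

¬b ∧ a

(¬b ⊕ ¬a) ∧ a
≡ (¬b ∧ ¬¬a ∨ ¬¬b ∧ ¬a) ∧ a   (expand ⊕)
≡ (¬b ∧ a ∨ ¬¬b ∧ ¬a) ∧ a   (double negation)
≡ (¬b ∧ a ∨ b ∧ ¬a) ∧ a   (double negation)
≡ ¬b ∧ a ∧ a ∨ b ∧ ¬a ∧ a   (distribute ∧ over ∨)
≡ ¬b ∧ a   (simplify)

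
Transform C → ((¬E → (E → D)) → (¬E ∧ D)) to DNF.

¬C ∨ (¬E ∧ D)

C → ((¬E → (E → D)) → (¬E ∧ D))
≡ ¬C ∨ ((¬E → (E → D)) → (¬E ∧ D))   — eliminate →
≡ ¬C ∨ ¬(¬E → (E → D)) ∨ (¬E ∧ D)   — eliminate →
≡ ¬C ∨ ¬(¬¬E ∨ (E → D)) ∨ (¬E ∧ D)   — eliminate →
≡ ¬C ∨ ¬(¬¬E ∨ ¬E ∨ D) ∨ (¬E ∧ D)   — eliminate →
≡ ¬C ∨ (¬¬¬E ∧ ¬¬E ∧ ¬D) ∨ (¬E ∧ D)   — De Morgan
≡ ¬C ∨ (¬E ∧ ¬¬E ∧ ¬D) ∨ (¬E ∧ D)   — double negation
≡ ¬C ∨ (¬E ∧ E ∧ ¬D) ∨ (¬E ∧ D)   — double negation
≡ ¬C ∨ (¬E ∧ D)   — simplify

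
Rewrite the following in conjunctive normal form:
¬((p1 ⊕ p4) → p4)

¬((p1 ⊕ p4) → p4)
⇔ ¬(¬(p1 ⊕ p4) ∨ p4)   [eliminate →]
⇔ ¬(¬((p1 ∨ p4) ∧ ¬(p1 ∧ p4)) ∨ p4)   [expand ⊕]
⇔ ¬¬((p1 ∨ p4) ∧ ¬(p1 ∧ p4)) ∧ ¬p4   [De Morgan]
⇔ (p1 ∨ p4) ∧ ¬(p1 ∧ p4) ∧ ¬p4   [double negation]
⇔ (p1 ∨ p4) ∧ (¬p1 ∨ ¬p4) ∧ ¬p4   [De Morgan]
⇔ (p1 ∨ p4) ∧ ¬p4   [simplify]

(p1 ∨ p4) ∧ ¬p4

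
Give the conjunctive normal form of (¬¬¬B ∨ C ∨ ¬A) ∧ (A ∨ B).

(¬B ∨ C ∨ ¬A) ∧ (A ∨ B)

(¬¬¬B ∨ C ∨ ¬A) ∧ (A ∨ B)
≡ (¬B ∨ C ∨ ¬A) ∧ (A ∨ B)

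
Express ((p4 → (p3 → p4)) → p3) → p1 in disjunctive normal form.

¬p3 ∨ p1

((p4 → (p3 → p4)) → p3) → p1
≡ ¬((p4 → (p3 → p4)) → p3) ∨ p1   — eliminate →
≡ ¬(¬(p4 → (p3 → p4)) ∨ p3) ∨ p1   — eliminate →
≡ ¬(¬(¬p4 ∨ (p3 → p4)) ∨ p3) ∨ p1   — eliminate →
≡ ¬(¬(¬p4 ∨ ¬p3 ∨ p4) ∨ p3) ∨ p1   — eliminate →
≡ (¬¬(¬p4 ∨ ¬p3 ∨ p4) ∧ ¬p3) ∨ p1   — De Morgan
≡ ((¬p4 ∨ ¬p3 ∨ p4) ∧ ¬p3) ∨ p1   — double negation
≡ (¬p4 ∧ ¬p3) ∨ (¬p3 ∧ ¬p3) ∨ (p4 ∧ ¬p3) ∨ p1   — distribute ∧ over ∨
≡ ¬p3 ∨ p1   — simplify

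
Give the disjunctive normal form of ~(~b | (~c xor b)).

~(~b | (~c xor b))
⇔ ~(~b | (~c & ~b) | (~~c & b))   — expand xor
⇔ ~~b & ~(~c & ~b) & ~(~~c & b)   — De Morgan
⇔ b & ~(~c & ~b) & ~(~~c & b)   — double negation
⇔ b & (~~c | ~~b) & ~(~~c & b)   — De Morgan
⇔ b & (c | ~~b) & ~(~~c & b)   — double negation
⇔ b & (c | b) & ~(~~c & b)   — double negation
⇔ b & (c | b) & (~~~c | ~b)   — De Morgan
⇔ b & (c | b) & (~c | ~b)   — double negation
⇔ (b & c & ~c) | (b & c & ~b) | (b & b & ~c) | (b & b & ~b)   — distribute & over |
⇔ b & ~c   — simplify

b & ~c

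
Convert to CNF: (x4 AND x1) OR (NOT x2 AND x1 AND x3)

(x4 OR NOT x2) AND (x4 OR x3) AND x1

(x4 AND x1) OR (NOT x2 AND x1 AND x3)
= (x4 OR NOT x2) AND (x4 OR x1) AND (x4 OR x3) AND (x1 OR NOT x2) AND (x1 OR x1) AND (x1 OR x3)   [distribute OR over AND]
= (x4 OR NOT x2) AND (x4 OR x3) AND x1   [simplify]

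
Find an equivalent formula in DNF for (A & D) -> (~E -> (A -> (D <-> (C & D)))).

(A & D) -> (~E -> (A -> (D <-> (C & D))))
≡ ~(A & D) | (~E -> (A -> (D <-> (C & D))))   [eliminate ->]
≡ ~(A & D) | ~~E | (A -> (D <-> (C & D)))   [eliminate ->]
≡ ~(A & D) | ~~E | ~A | (D <-> (C & D))   [eliminate ->]
≡ ~(A & D) | ~~E | ~A | ((D -> (C & D)) & ((C & D) -> D))   [eliminate <->]
≡ ~(A & D) | ~~E | ~A | ((~D | (C & D)) & ((C & D) -> D))   [eliminate ->]
≡ ~(A & D) | ~~E | ~A | ((~D | (C & D)) & (~(C & D) | D))   [eliminate ->]
≡ ~A | ~D | ~~E | ~A | ((~D | (C & D)) & (~(C & D) | D))   [De Morgan]
≡ ~A | ~D | E | ~A | ((~D | (C & D)) & (~(C & D) | D))   [double negation]
≡ ~A | ~D | E | ~A | ((~D | (C & D)) & (~C | ~D | D))   [De Morgan]
≡ ~A | ~D | E | ~A | (~D & ~C) | (~D & ~D) | (~D & D) | (C & D & ~C) | (C & D & ~D) | (C & D & D)   [distribute & over |]
≡ ~A | ~D | E | (C & D)   [simplify]

~A | ~D | E | (C & D)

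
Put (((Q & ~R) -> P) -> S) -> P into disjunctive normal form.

(~Q & ~S) | (R & ~S) | P

(((Q & ~R) -> P) -> S) -> P
⇔ ~(((Q & ~R) -> P) -> S) | P   [eliminate ->]
⇔ ~(~((Q & ~R) -> P) | S) | P   [eliminate ->]
⇔ ~(~(~(Q & ~R) | P) | S) | P   [eliminate ->]
⇔ (~~(~(Q & ~R) | P) & ~S) | P   [De Morgan]
⇔ ((~(Q & ~R) | P) & ~S) | P   [double negation]
⇔ ((~Q | ~~R | P) & ~S) | P   [De Morgan]
⇔ ((~Q | R | P) & ~S) | P   [double negation]
⇔ (~Q & ~S) | (R & ~S) | (P & ~S) | P   [distribute & over |]
⇔ (~Q & ~S) | (R & ~S) | P   [simplify]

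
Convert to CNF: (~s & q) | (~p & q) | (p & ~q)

(~s & q) | (~p & q) | (p & ~q)
≡ (~s | ~p | p) & (~s | ~p | ~q) & (~s | q | p) & (~s | q | ~q) & (q | ~p | p) & (q | ~p | ~q) & (q | q | p) & (q | q | ~q)   (distribute | over &)
≡ (~s | ~p | ~q) & (q | p)   (simplify)

(~s | ~p | ~q) & (q | p)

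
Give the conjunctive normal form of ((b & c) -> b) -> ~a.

(b | ~a) & (c | ~a) & (~b | ~a)

((b & c) -> b) -> ~a
= ~((b & c) -> b) | ~a
= ~(~(b & c) | b) | ~a
= (~~(b & c) & ~b) | ~a
= (b & c & ~b) | ~a
= (b | ~a) & (c | ~a) & (~b | ~a)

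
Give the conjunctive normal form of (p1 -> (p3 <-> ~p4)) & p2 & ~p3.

(p1 -> (p3 <-> ~p4)) & p2 & ~p3
≡ (~p1 | (p3 <-> ~p4)) & p2 & ~p3   (eliminate ->)
≡ (~p1 | ((p3 -> ~p4) & (~p4 -> p3))) & p2 & ~p3   (eliminate <->)
≡ (~p1 | ((~p3 | ~p4) & (~p4 -> p3))) & p2 & ~p3   (eliminate ->)
≡ (~p1 | ((~p3 | ~p4) & (~~p4 | p3))) & p2 & ~p3   (eliminate ->)
≡ (~p1 | ((~p3 | ~p4) & (p4 | p3))) & p2 & ~p3   (double negation)
≡ (~p1 | ~p3 | ~p4) & (~p1 | p4 | p3) & p2 & ~p3   (distribute | over &)
≡ (~p1 | p4 | p3) & p2 & ~p3   (simplify)

(~p1 | p4 | p3) & p2 & ~p3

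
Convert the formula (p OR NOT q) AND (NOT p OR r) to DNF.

(p OR NOT q) AND (NOT p OR r)
≡ (p AND NOT p) OR (p AND r) OR (NOT q AND NOT p) OR (NOT q AND r)   [distribute AND over OR]
≡ (p AND r) OR (NOT q AND NOT p) OR (NOT q AND r)   [simplify]

(p AND r) OR (NOT q AND NOT p) OR (NOT q AND r)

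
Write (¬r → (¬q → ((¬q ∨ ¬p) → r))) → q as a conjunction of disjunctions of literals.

(¬r → (¬q → ((¬q ∨ ¬p) → r))) → q
≡ ¬(¬r → (¬q → ((¬q ∨ ¬p) → r))) ∨ q   [eliminate →]
≡ ¬(¬¬r ∨ (¬q → ((¬q ∨ ¬p) → r))) ∨ q   [eliminate →]
≡ ¬(¬¬r ∨ ¬¬q ∨ ((¬q ∨ ¬p) → r)) ∨ q   [eliminate →]
≡ ¬(¬¬r ∨ ¬¬q ∨ ¬(¬q ∨ ¬p) ∨ r) ∨ q   [eliminate →]
≡ (¬¬¬r ∧ ¬¬¬q ∧ ¬¬(¬q ∨ ¬p) ∧ ¬r) ∨ q   [De Morgan]
≡ (¬r ∧ ¬¬¬q ∧ ¬¬(¬q ∨ ¬p) ∧ ¬r) ∨ q   [double negation]
≡ (¬r ∧ ¬q ∧ ¬¬(¬q ∨ ¬p) ∧ ¬r) ∨ q   [double negation]
≡ (¬r ∧ ¬q ∧ (¬q ∨ ¬p) ∧ ¬r) ∨ q   [double negation]
≡ (¬r ∨ q) ∧ (¬q ∨ q) ∧ (¬q ∨ ¬p ∨ q) ∧ (¬r ∨ q)   [distribute ∨ over ∧]
≡ ¬r ∨ q   [simplify]

¬r ∨ q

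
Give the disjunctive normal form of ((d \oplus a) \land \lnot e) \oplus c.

(d \land \lnot a \land \lnot e \land \lnot c) \lor (\lnot d \land a \land \lnot e \land \lnot c) \lor (\lnot d \land \lnot a \land c) \lor (a \land d \land c) \lor (e \land c)

((d \oplus a) \land \lnot e) \oplus c
≡ ((d \oplus a) \land \lnot e \land \lnot c) \lor (\lnot ((d \oplus a) \land \lnot e) \land c)   (expand \oplus)
≡ (((d \land \lnot a) \lor (\lnot d \land a)) \land \lnot e \land \lnot c) \lor (\lnot ((d \oplus a) \land \lnot e) \land c)   (expand \oplus)
≡ (((d \land \lnot a) \lor (\lnot d \land a)) \land \lnot e \land \lnot c) \lor (\lnot (((d \land \lnot a) \lor (\lnot d \land a)) \land \lnot e) \land c)   (expand \oplus)
≡ (((d \land \lnot a) \lor (\lnot d \land a)) \land \lnot e \land \lnot c) \lor ((\lnot ((d \land \lnot a) \lor (\lnot d \land a)) \lor \lnot \lnot e) \land c)   (De Morgan)
≡ (((d \land \lnot a) \lor (\lnot d \land a)) \land \lnot e \land \lnot c) \lor (((\lnot (d \land \lnot a) \land \lnot (\lnot d \land a)) \lor \lnot \lnot e) \land c)   (De Morgan)
≡ (((d \land \lnot a) \lor (\lnot d \land a)) \land \lnot e \land \lnot c) \lor ((((\lnot d \lor \lnot \lnot a) \land \lnot (\lnot d \land a)) \lor \lnot \lnot e) \land c)   (De Morgan)
≡ (((d \land \lnot a) \lor (\lnot d \land a)) \land \lnot e \land \lnot c) \lor ((((\lnot d \lor a) \land \lnot (\lnot d \land a)) \lor \lnot \lnot e) \land c)   (double negation)
≡ (((d \land \lnot a) \lor (\lnot d \land a)) \land \lnot e \land \lnot c) \lor ((((\lnot d \lor a) \land (\lnot \lnot d \lor \lnot a)) \lor \lnot \lnot e) \land c)   (De Morgan)
≡ (((d \land \lnot a) \lor (\lnot d \land a)) \land \lnot e \land \lnot c) \lor ((((\lnot d \lor a) \land (d \lor \lnot a)) \lor \lnot \lnot e) \land c)   (double negation)
≡ (((d \land \lnot a) \lor (\lnot d \land a)) \land \lnot e \land \lnot c) \lor ((((\lnot d \lor a) \land (d \lor \lnot a)) \lor e) \land c)   (double negation)
≡ (d \land \lnot a \land \lnot e \land \lnot c) \lor (\lnot d \land a \land \lnot e \land \lnot c) \lor (\lnot d \land d \land c) \lor (\lnot d \land \lnot a \land c) \lor (a \land d \land c) \lor (a \land \lnot a \land c) \lor (e \land c)   (distribute \land over \lor)
≡ (d \land \lnot a \land \lnot e \land \lnot c) \lor (\lnot d \land a \land \lnot e \land \lnot c) \lor (\lnot d \land \lnot a \land c) \lor (a \land d \land c) \lor (e \land c)   (simplify)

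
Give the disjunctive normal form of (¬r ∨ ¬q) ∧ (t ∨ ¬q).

(¬r ∨ ¬q) ∧ (t ∨ ¬q)
⇔ ¬r ∧ t ∨ ¬r ∧ ¬q ∨ ¬q ∧ t ∨ ¬q ∧ ¬q   — distribute ∧ over ∨
⇔ ¬r ∧ t ∨ ¬q   — simplify

¬r ∧ t ∨ ¬q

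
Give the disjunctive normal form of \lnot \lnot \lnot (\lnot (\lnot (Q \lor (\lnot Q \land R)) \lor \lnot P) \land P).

\lnot \lnot \lnot (\lnot (\lnot (Q \lor (\lnot Q \land R)) \lor \lnot P) \land P)
≡ \lnot (\lnot (\lnot (Q \lor (\lnot Q \land R)) \lor \lnot P) \land P)   (double negation)
≡ \lnot \lnot (\lnot (Q \lor (\lnot Q \land R)) \lor \lnot P) \lor \lnot P   (De Morgan)
≡ \lnot (Q \lor (\lnot Q \land R)) \lor \lnot P \lor \lnot P   (double negation)
≡ (\lnot Q \land \lnot (\lnot Q \land R)) \lor \lnot P \lor \lnot P   (De Morgan)
≡ (\lnot Q \land (\lnot \lnot Q \lor \lnot R)) \lor \lnot P \lor \lnot P   (De Morgan)
≡ (\lnot Q \land (Q \lor \lnot R)) \lor \lnot P \lor \lnot P   (double negation)
≡ (\lnot Q \land Q) \lor (\lnot Q \land \lnot R) \lor \lnot P \lor \lnot P   (distribute \land over \lor)
≡ (\lnot Q \land \lnot R) \lor \lnot P   (simplify)

(\lnot Q \land \lnot R) \lor \lnot P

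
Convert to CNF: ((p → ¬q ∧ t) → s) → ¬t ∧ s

(¬p ∨ ¬q ∨ ¬t) ∧ (¬p ∨ ¬q ∨ s) ∧ (¬p ∨ t ∨ s) ∧ (¬s ∨ ¬t)

((p → ¬q ∧ t) → s) → ¬t ∧ s
= ¬((p → ¬q ∧ t) → s) ∨ ¬t ∧ s   (eliminate →)
= ¬(¬(p → ¬q ∧ t) ∨ s) ∨ ¬t ∧ s   (eliminate →)
= ¬(¬(¬p ∨ ¬q ∧ t) ∨ s) ∨ ¬t ∧ s   (eliminate →)
= ¬¬(¬p ∨ ¬q ∧ t) ∧ ¬s ∨ ¬t ∧ s   (De Morgan)
= (¬p ∨ ¬q ∧ t) ∧ ¬s ∨ ¬t ∧ s   (double negation)
= (¬p ∨ ¬q ∨ ¬t) ∧ (¬p ∨ ¬q ∨ s) ∧ (¬p ∨ t ∨ ¬t) ∧ (¬p ∨ t ∨ s) ∧ (¬s ∨ ¬t) ∧ (¬s ∨ s)   (distribute ∨ over ∧)
= (¬p ∨ ¬q ∨ ¬t) ∧ (¬p ∨ ¬q ∨ s) ∧ (¬p ∨ t ∨ s) ∧ (¬s ∨ ¬t)   (simplify)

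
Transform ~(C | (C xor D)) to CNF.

~(C | (C xor D))
= ~(C | ((C | D) & ~(C & D)))   — expand xor
= ~C & ~((C | D) & ~(C & D))   — De Morgan
= ~C & (~(C | D) | ~~(C & D))   — De Morgan
= ~C & ((~C & ~D) | ~~(C & D))   — De Morgan
= ~C & ((~C & ~D) | (C & D))   — double negation
= ~C & (~C | C) & (~C | D) & (~D | C) & (~D | D)   — distribute | over &
= ~C & (~D | C)   — simplify

~C & (~D | C)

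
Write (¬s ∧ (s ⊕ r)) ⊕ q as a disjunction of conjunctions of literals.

(¬s ∧ (s ⊕ r)) ⊕ q
= (¬s ∧ (s ⊕ r) ∧ ¬q) ∨ (¬(¬s ∧ (s ⊕ r)) ∧ q)   [expand ⊕]
= (¬s ∧ ((s ∧ ¬r) ∨ (¬s ∧ r)) ∧ ¬q) ∨ (¬(¬s ∧ (s ⊕ r)) ∧ q)   [expand ⊕]
= (¬s ∧ ((s ∧ ¬r) ∨ (¬s ∧ r)) ∧ ¬q) ∨ (¬(¬s ∧ ((s ∧ ¬r) ∨ (¬s ∧ r))) ∧ q)   [expand ⊕]
= (¬s ∧ ((s ∧ ¬r) ∨ (¬s ∧ r)) ∧ ¬q) ∨ ((¬¬s ∨ ¬((s ∧ ¬r) ∨ (¬s ∧ r))) ∧ q)   [De Morgan]
= (¬s ∧ ((s ∧ ¬r) ∨ (¬s ∧ r)) ∧ ¬q) ∨ ((s ∨ ¬((s ∧ ¬r) ∨ (¬s ∧ r))) ∧ q)   [double negation]
= (¬s ∧ ((s ∧ ¬r) ∨ (¬s ∧ r)) ∧ ¬q) ∨ ((s ∨ (¬(s ∧ ¬r) ∧ ¬(¬s ∧ r))) ∧ q)   [De Morgan]
= (¬s ∧ ((s ∧ ¬r) ∨ (¬s ∧ r)) ∧ ¬q) ∨ ((s ∨ ((¬s ∨ ¬¬r) ∧ ¬(¬s ∧ r))) ∧ q)   [De Morgan]
= (¬s ∧ ((s ∧ ¬r) ∨ (¬s ∧ r)) ∧ ¬q) ∨ ((s ∨ ((¬s ∨ r) ∧ ¬(¬s ∧ r))) ∧ q)   [double negation]
= (¬s ∧ ((s ∧ ¬r) ∨ (¬s ∧ r)) ∧ ¬q) ∨ ((s ∨ ((¬s ∨ r) ∧ (¬¬s ∨ ¬r))) ∧ q)   [De Morgan]
= (¬s ∧ ((s ∧ ¬r) ∨ (¬s ∧ r)) ∧ ¬q) ∨ ((s ∨ ((¬s ∨ r) ∧ (s ∨ ¬r))) ∧ q)   [double negation]
= (¬s ∧ s ∧ ¬r ∧ ¬q) ∨ (¬s ∧ ¬s ∧ r ∧ ¬q) ∨ (s ∧ q) ∨ (¬s ∧ s ∧ q) ∨ (¬s ∧ ¬r ∧ q) ∨ (r ∧ s ∧ q) ∨ (r ∧ ¬r ∧ q)   [distribute ∧ over ∨]
= (¬s ∧ r ∧ ¬q) ∨ (s ∧ q) ∨ (¬s ∧ ¬r ∧ q)   [simplify]

(¬s ∧ r ∧ ¬q) ∨ (s ∧ q) ∨ (¬s ∧ ¬r ∧ q)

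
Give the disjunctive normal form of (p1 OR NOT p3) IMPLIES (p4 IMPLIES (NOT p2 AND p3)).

(p1 OR NOT p3) IMPLIES (p4 IMPLIES (NOT p2 AND p3))
⇔ NOT (p1 OR NOT p3) OR (p4 IMPLIES (NOT p2 AND p3))   [eliminate IMPLIES]
⇔ NOT (p1 OR NOT p3) OR NOT p4 OR (NOT p2 AND p3)   [eliminate IMPLIES]
⇔ (NOT p1 AND NOT NOT p3) OR NOT p4 OR (NOT p2 AND p3)   [De Morgan]
⇔ (NOT p1 AND p3) OR NOT p4 OR (NOT p2 AND p3)   [double negation]

(NOT p1 AND p3) OR NOT p4 OR (NOT p2 AND p3)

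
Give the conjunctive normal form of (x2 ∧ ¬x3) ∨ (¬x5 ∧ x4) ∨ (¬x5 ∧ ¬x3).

(x2 ∨ ¬x5) ∧ (¬x3 ∨ ¬x5) ∧ (¬x3 ∨ x4)

(x2 ∧ ¬x3) ∨ (¬x5 ∧ x4) ∨ (¬x5 ∧ ¬x3)
⇔ (x2 ∨ ¬x5 ∨ ¬x5) ∧ (x2 ∨ ¬x5 ∨ ¬x3) ∧ (x2 ∨ x4 ∨ ¬x5) ∧ (x2 ∨ x4 ∨ ¬x3) ∧ (¬x3 ∨ ¬x5 ∨ ¬x5) ∧ (¬x3 ∨ ¬x5 ∨ ¬x3) ∧ (¬x3 ∨ x4 ∨ ¬x5) ∧ (¬x3 ∨ x4 ∨ ¬x3)   — distribute ∨ over ∧
⇔ (x2 ∨ ¬x5) ∧ (¬x3 ∨ ¬x5) ∧ (¬x3 ∨ x4)   — simplify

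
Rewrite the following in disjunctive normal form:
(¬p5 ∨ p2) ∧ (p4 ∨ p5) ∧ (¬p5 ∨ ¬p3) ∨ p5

¬p5 ∧ p4 ∨ p2 ∧ p4 ∧ ¬p3 ∨ p5

(¬p5 ∨ p2) ∧ (p4 ∨ p5) ∧ (¬p5 ∨ ¬p3) ∨ p5
≡ ¬p5 ∧ p4 ∧ ¬p5 ∨ ¬p5 ∧ p4 ∧ ¬p3 ∨ ¬p5 ∧ p5 ∧ ¬p5 ∨ ¬p5 ∧ p5 ∧ ¬p3 ∨ p2 ∧ p4 ∧ ¬p5 ∨ p2 ∧ p4 ∧ ¬p3 ∨ p2 ∧ p5 ∧ ¬p5 ∨ p2 ∧ p5 ∧ ¬p3 ∨ p5   [distribute ∧ over ∨]
≡ ¬p5 ∧ p4 ∨ p2 ∧ p4 ∧ ¬p3 ∨ p5   [simplify]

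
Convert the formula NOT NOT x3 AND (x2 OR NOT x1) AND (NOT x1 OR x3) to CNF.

x3 AND (x2 OR NOT x1)

NOT NOT x3 AND (x2 OR NOT x1) AND (NOT x1 OR x3)
= x3 AND (x2 OR NOT x1) AND (NOT x1 OR x3)   (double negation)
= x3 AND (x2 OR NOT x1)   (simplify)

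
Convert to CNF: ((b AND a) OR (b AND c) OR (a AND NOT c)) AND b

((b AND a) OR (b AND c) OR (a AND NOT c)) AND b
≡ (b OR b OR a) AND (b OR b OR NOT c) AND (b OR c OR a) AND (b OR c OR NOT c) AND (a OR b OR a) AND (a OR b OR NOT c) AND (a OR c OR a) AND (a OR c OR NOT c) AND b   — distribute OR over AND
≡ (a OR c) AND b   — simplify

(a OR c) AND b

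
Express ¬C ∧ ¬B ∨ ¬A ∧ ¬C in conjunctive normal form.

¬C ∧ ¬B ∨ ¬A ∧ ¬C
≡ (¬C ∨ ¬A) ∧ (¬C ∨ ¬C) ∧ (¬B ∨ ¬A) ∧ (¬B ∨ ¬C)   — distribute ∨ over ∧
≡ ¬C ∧ (¬B ∨ ¬A)   — simplify

¬C ∧ (¬B ∨ ¬A)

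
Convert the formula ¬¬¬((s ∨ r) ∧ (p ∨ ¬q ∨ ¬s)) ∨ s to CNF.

¬r ∨ s

¬¬¬((s ∨ r) ∧ (p ∨ ¬q ∨ ¬s)) ∨ s
≡ ¬((s ∨ r) ∧ (p ∨ ¬q ∨ ¬s)) ∨ s   (double negation)
≡ ¬(s ∨ r) ∨ ¬(p ∨ ¬q ∨ ¬s) ∨ s   (De Morgan)
≡ ¬s ∧ ¬r ∨ ¬(p ∨ ¬q ∨ ¬s) ∨ s   (De Morgan)
≡ ¬s ∧ ¬r ∨ ¬p ∧ ¬¬q ∧ ¬¬s ∨ s   (De Morgan)
≡ ¬s ∧ ¬r ∨ ¬p ∧ q ∧ ¬¬s ∨ s   (double negation)
≡ ¬s ∧ ¬r ∨ ¬p ∧ q ∧ s ∨ s   (double negation)
≡ (¬s ∨ ¬p ∨ s) ∧ (¬s ∨ q ∨ s) ∧ (¬s ∨ s ∨ s) ∧ (¬r ∨ ¬p ∨ s) ∧ (¬r ∨ q ∨ s) ∧ (¬r ∨ s ∨ s)   (distribute ∨ over ∧)
≡ ¬r ∨ s   (simplify)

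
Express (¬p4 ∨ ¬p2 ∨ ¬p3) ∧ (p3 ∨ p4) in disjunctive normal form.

(¬p4 ∧ p3) ∨ (¬p2 ∧ p3) ∨ (¬p2 ∧ p4) ∨ (¬p3 ∧ p4)

(¬p4 ∨ ¬p2 ∨ ¬p3) ∧ (p3 ∨ p4)
= (¬p4 ∧ p3) ∨ (¬p4 ∧ p4) ∨ (¬p2 ∧ p3) ∨ (¬p2 ∧ p4) ∨ (¬p3 ∧ p3) ∨ (¬p3 ∧ p4)   [distribute ∧ over ∨]
= (¬p4 ∧ p3) ∨ (¬p2 ∧ p3) ∨ (¬p2 ∧ p4) ∨ (¬p3 ∧ p4)   [simplify]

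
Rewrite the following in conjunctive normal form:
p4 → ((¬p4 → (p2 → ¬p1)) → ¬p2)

¬p4 ∨ ¬p2

p4 → ((¬p4 → (p2 → ¬p1)) → ¬p2)
≡ ¬p4 ∨ ((¬p4 → (p2 → ¬p1)) → ¬p2)   [eliminate →]
≡ ¬p4 ∨ ¬(¬p4 → (p2 → ¬p1)) ∨ ¬p2   [eliminate →]
≡ ¬p4 ∨ ¬(¬¬p4 ∨ (p2 → ¬p1)) ∨ ¬p2   [eliminate →]
≡ ¬p4 ∨ ¬(¬¬p4 ∨ ¬p2 ∨ ¬p1) ∨ ¬p2   [eliminate →]
≡ ¬p4 ∨ ¬¬¬p4 ∧ ¬¬p2 ∧ ¬¬p1 ∨ ¬p2   [De Morgan]
≡ ¬p4 ∨ ¬p4 ∧ ¬¬p2 ∧ ¬¬p1 ∨ ¬p2   [double negation]
≡ ¬p4 ∨ ¬p4 ∧ p2 ∧ ¬¬p1 ∨ ¬p2   [double negation]
≡ ¬p4 ∨ ¬p4 ∧ p2 ∧ p1 ∨ ¬p2   [double negation]
≡ (¬p4 ∨ ¬p4 ∨ ¬p2) ∧ (¬p4 ∨ p2 ∨ ¬p2) ∧ (¬p4 ∨ p1 ∨ ¬p2)   [distribute ∨ over ∧]
≡ ¬p4 ∨ ¬p2   [simplify]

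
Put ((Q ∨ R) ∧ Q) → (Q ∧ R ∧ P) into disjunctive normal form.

((Q ∨ R) ∧ Q) → (Q ∧ R ∧ P)
⇔ ¬((Q ∨ R) ∧ Q) ∨ (Q ∧ R ∧ P)   [eliminate →]
⇔ ¬(Q ∨ R) ∨ ¬Q ∨ (Q ∧ R ∧ P)   [De Morgan]
⇔ (¬Q ∧ ¬R) ∨ ¬Q ∨ (Q ∧ R ∧ P)   [De Morgan]
⇔ ¬Q ∨ (Q ∧ R ∧ P)   [simplify]

¬Q ∨ (Q ∧ R ∧ P)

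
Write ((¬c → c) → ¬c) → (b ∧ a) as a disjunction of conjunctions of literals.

((¬c → c) → ¬c) → (b ∧ a)
= ¬((¬c → c) → ¬c) ∨ (b ∧ a)   [eliminate →]
= ¬(¬(¬c → c) ∨ ¬c) ∨ (b ∧ a)   [eliminate →]
= ¬(¬(¬¬c ∨ c) ∨ ¬c) ∨ (b ∧ a)   [eliminate →]
= (¬¬(¬¬c ∨ c) ∧ ¬¬c) ∨ (b ∧ a)   [De Morgan]
= ((¬¬c ∨ c) ∧ ¬¬c) ∨ (b ∧ a)   [double negation]
= ((c ∨ c) ∧ ¬¬c) ∨ (b ∧ a)   [double negation]
= ((c ∨ c) ∧ c) ∨ (b ∧ a)   [double negation]
= (c ∧ c) ∨ (c ∧ c) ∨ (b ∧ a)   [distribute ∧ over ∨]
= c ∨ (b ∧ a)   [simplify]

c ∨ (b ∧ a)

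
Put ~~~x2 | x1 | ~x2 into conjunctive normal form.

~~~x2 | x1 | ~x2
⇔ ~x2 | x1 | ~x2   (double negation)
⇔ ~x2 | x1   (simplify)

~x2 | x1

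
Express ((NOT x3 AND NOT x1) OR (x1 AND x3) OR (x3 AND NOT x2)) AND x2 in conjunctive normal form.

(NOT x3 OR x1 OR NOT x2) AND (NOT x1 OR x3) AND x2

((NOT x3 AND NOT x1) OR (x1 AND x3) OR (x3 AND NOT x2)) AND x2
⇔ (NOT x3 OR x1 OR x3) AND (NOT x3 OR x1 OR NOT x2) AND (NOT x3 OR x3 OR x3) AND (NOT x3 OR x3 OR NOT x2) AND (NOT x1 OR x1 OR x3) AND (NOT x1 OR x1 OR NOT x2) AND (NOT x1 OR x3 OR x3) AND (NOT x1 OR x3 OR NOT x2) AND x2
⇔ (NOT x3 OR x1 OR NOT x2) AND (NOT x1 OR x3) AND x2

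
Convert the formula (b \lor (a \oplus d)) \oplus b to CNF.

(b \lor a \lor d) \land (b \lor \lnot a \lor \lnot d) \land \lnot b

(b \lor (a \oplus d)) \oplus b
≡ (b \lor (a \oplus d) \lor b) \land \lnot ((b \lor (a \oplus d)) \land b)   [expand \oplus]
≡ (b \lor (a \lor d) \land \lnot (a \land d) \lor b) \land \lnot ((b \lor (a \oplus d)) \land b)   [expand \oplus]
≡ (b \lor (a \lor d) \land \lnot (a \land d) \lor b) \land \lnot ((b \lor (a \lor d) \land \lnot (a \land d)) \land b)   [expand \oplus]
≡ (b \lor (a \lor d) \land (\lnot a \lor \lnot d) \lor b) \land \lnot ((b \lor (a \lor d) \land \lnot (a \land d)) \land b)   [De Morgan]
≡ (b \lor (a \lor d) \land (\lnot a \lor \lnot d) \lor b) \land (\lnot (b \lor (a \lor d) \land \lnot (a \land d)) \lor \lnot b)   [De Morgan]
≡ (b \lor (a \lor d) \land (\lnot a \lor \lnot d) \lor b) \land (\lnot b \land \lnot ((a \lor d) \land \lnot (a \land d)) \lor \lnot b)   [De Morgan]
≡ (b \lor (a \lor d) \land (\lnot a \lor \lnot d) \lor b) \land (\lnot b \land (\lnot (a \lor d) \lor \lnot \lnot (a \land d)) \lor \lnot b)   [De Morgan]
≡ (b \lor (a \lor d) \land (\lnot a \lor \lnot d) \lor b) \land (\lnot b \land (\lnot a \land \lnot d \lor \lnot \lnot (a \land d)) \lor \lnot b)   [De Morgan]
≡ (b \lor (a \lor d) \land (\lnot a \lor \lnot d) \lor b) \land (\lnot b \land (\lnot a \land \lnot d \lor a \land d) \lor \lnot b)   [double negation]
≡ (b \lor a \lor d \lor b) \land (b \lor \lnot a \lor \lnot d \lor b) \land (\lnot b \lor \lnot b) \land (\lnot a \lor a \lor \lnot b) \land (\lnot a \lor d \lor \lnot b) \land (\lnot d \lor a \lor \lnot b) \land (\lnot d \lor d \lor \lnot b)   [distribute \lor over \land]
≡ (b \lor a \lor d) \land (b \lor \lnot a \lor \lnot d) \land \lnot b   [simplify]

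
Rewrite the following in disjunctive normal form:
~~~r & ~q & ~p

~~~r & ~q & ~p
⇔ ~r & ~q & ~p   (double negation)

~r & ~q & ~p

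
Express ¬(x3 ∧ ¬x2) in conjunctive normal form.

¬(x3 ∧ ¬x2)
= ¬x3 ∨ ¬¬x2
= ¬x3 ∨ x2

¬x3 ∨ x2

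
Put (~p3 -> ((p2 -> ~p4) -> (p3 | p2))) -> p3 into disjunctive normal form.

(~p3 & ~p2) | p3

(~p3 -> ((p2 -> ~p4) -> (p3 | p2))) -> p3
= ~(~p3 -> ((p2 -> ~p4) -> (p3 | p2))) | p3   [eliminate ->]
= ~(~~p3 | ((p2 -> ~p4) -> (p3 | p2))) | p3   [eliminate ->]
= ~(~~p3 | ~(p2 -> ~p4) | p3 | p2) | p3   [eliminate ->]
= ~(~~p3 | ~(~p2 | ~p4) | p3 | p2) | p3   [eliminate ->]
= (~~~p3 & ~~(~p2 | ~p4) & ~p3 & ~p2) | p3   [De Morgan]
= (~p3 & ~~(~p2 | ~p4) & ~p3 & ~p2) | p3   [double negation]
= (~p3 & (~p2 | ~p4) & ~p3 & ~p2) | p3   [double negation]
= (~p3 & ~p2 & ~p3 & ~p2) | (~p3 & ~p4 & ~p3 & ~p2) | p3   [distribute & over |]
= (~p3 & ~p2) | p3   [simplify]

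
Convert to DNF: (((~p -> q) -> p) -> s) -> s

(~p & ~q & ~s) | (p & ~s) | s

(((~p -> q) -> p) -> s) -> s
≡ ~(((~p -> q) -> p) -> s) | s   [eliminate ->]
≡ ~(~((~p -> q) -> p) | s) | s   [eliminate ->]
≡ ~(~(~(~p -> q) | p) | s) | s   [eliminate ->]
≡ ~(~(~(~~p | q) | p) | s) | s   [eliminate ->]
≡ (~~(~(~~p | q) | p) & ~s) | s   [De Morgan]
≡ ((~(~~p | q) | p) & ~s) | s   [double negation]
≡ (((~~~p & ~q) | p) & ~s) | s   [De Morgan]
≡ (((~p & ~q) | p) & ~s) | s   [double negation]
≡ (~p & ~q & ~s) | (p & ~s) | s   [distribute & over |]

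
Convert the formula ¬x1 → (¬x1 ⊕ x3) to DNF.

x1 ∨ (¬x1 ∧ ¬x3)

¬x1 → (¬x1 ⊕ x3)
= ¬¬x1 ∨ (¬x1 ⊕ x3)
= ¬¬x1 ∨ (¬x1 ∧ ¬x3) ∨ (¬¬x1 ∧ x3)
= x1 ∨ (¬x1 ∧ ¬x3) ∨ (¬¬x1 ∧ x3)
= x1 ∨ (¬x1 ∧ ¬x3) ∨ (x1 ∧ x3)
= x1 ∨ (¬x1 ∧ ¬x3)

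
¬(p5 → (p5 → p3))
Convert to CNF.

¬(p5 → (p5 → p3))
= ¬(¬p5 ∨ (p5 → p3))   (eliminate →)
= ¬(¬p5 ∨ ¬p5 ∨ p3)   (eliminate →)
= ¬¬p5 ∧ ¬¬p5 ∧ ¬p3   (De Morgan)
= p5 ∧ ¬¬p5 ∧ ¬p3   (double negation)
= p5 ∧ p5 ∧ ¬p3   (double negation)
= p5 ∧ ¬p3   (simplify)

p5 ∧ ¬p3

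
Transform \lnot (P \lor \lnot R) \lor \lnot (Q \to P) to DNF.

(\lnot P \land R) \lor (Q \land \lnot P)

\lnot (P \lor \lnot R) \lor \lnot (Q \to P)
⇔ \lnot (P \lor \lnot R) \lor \lnot (\lnot Q \lor P)   — eliminate \to
⇔ (\lnot P \land \lnot \lnot R) \lor \lnot (\lnot Q \lor P)   — De Morgan
⇔ (\lnot P \land R) \lor \lnot (\lnot Q \lor P)   — double negation
⇔ (\lnot P \land R) \lor (\lnot \lnot Q \land \lnot P)   — De Morgan
⇔ (\lnot P \land R) \lor (Q \land \lnot P)   — double negation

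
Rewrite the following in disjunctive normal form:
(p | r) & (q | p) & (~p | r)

(p | r) & (q | p) & (~p | r)
= (p & q & ~p) | (p & q & r) | (p & p & ~p) | (p & p & r) | (r & q & ~p) | (r & q & r) | (r & p & ~p) | (r & p & r)   [distribute & over |]
= (p & r) | (r & q)   [simplify]

(p & r) | (r & q)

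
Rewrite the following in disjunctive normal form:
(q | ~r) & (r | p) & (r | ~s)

(q | ~r) & (r | p) & (r | ~s)
= (q & r & r) | (q & r & ~s) | (q & p & r) | (q & p & ~s) | (~r & r & r) | (~r & r & ~s) | (~r & p & r) | (~r & p & ~s)   [distribute & over |]
= (q & r) | (q & p & ~s) | (~r & p & ~s)   [simplify]

(q & r) | (q & p & ~s) | (~r & p & ~s)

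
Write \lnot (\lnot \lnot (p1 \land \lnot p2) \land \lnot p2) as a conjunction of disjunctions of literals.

\lnot (\lnot \lnot (p1 \land \lnot p2) \land \lnot p2)
≡ \lnot \lnot \lnot (p1 \land \lnot p2) \lor \lnot \lnot p2   (De Morgan)
≡ \lnot (p1 \land \lnot p2) \lor \lnot \lnot p2   (double negation)
≡ \lnot p1 \lor \lnot \lnot p2 \lor \lnot \lnot p2   (De Morgan)
≡ \lnot p1 \lor p2 \lor \lnot \lnot p2   (double negation)
≡ \lnot p1 \lor p2 \lor p2   (double negation)
≡ \lnot p1 \lor p2   (simplify)

\lnot p1 \lor p2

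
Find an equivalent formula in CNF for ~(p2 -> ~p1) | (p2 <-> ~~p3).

~(p2 -> ~p1) | (p2 <-> ~~p3)
≡ ~(~p2 | ~p1) | (p2 <-> ~~p3)   (eliminate ->)
≡ ~(~p2 | ~p1) | ((p2 -> ~~p3) & (~~p3 -> p2))   (eliminate <->)
≡ ~(~p2 | ~p1) | ((~p2 | ~~p3) & (~~p3 -> p2))   (eliminate ->)
≡ ~(~p2 | ~p1) | ((~p2 | ~~p3) & (~~~p3 | p2))   (eliminate ->)
≡ (~~p2 & ~~p1) | ((~p2 | ~~p3) & (~~~p3 | p2))   (De Morgan)
≡ (p2 & ~~p1) | ((~p2 | ~~p3) & (~~~p3 | p2))   (double negation)
≡ (p2 & p1) | ((~p2 | ~~p3) & (~~~p3 | p2))   (double negation)
≡ (p2 & p1) | ((~p2 | p3) & (~~~p3 | p2))   (double negation)
≡ (p2 & p1) | ((~p2 | p3) & (~p3 | p2))   (double negation)
≡ (p2 | ~p2 | p3) & (p2 | ~p3 | p2) & (p1 | ~p2 | p3) & (p1 | ~p3 | p2)   (distribute | over &)
≡ (p2 | ~p3) & (p1 | ~p2 | p3)   (simplify)

(p2 | ~p3) & (p1 | ~p2 | p3)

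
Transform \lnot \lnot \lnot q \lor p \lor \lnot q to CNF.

\lnot q \lor p

\lnot \lnot \lnot q \lor p \lor \lnot q
⇔ \lnot q \lor p \lor \lnot q   [double negation]
⇔ \lnot q \lor p   [simplify]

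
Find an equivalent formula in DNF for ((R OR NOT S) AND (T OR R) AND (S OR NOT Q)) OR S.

(R AND NOT Q) OR (NOT S AND T AND NOT Q) OR S

((R OR NOT S) AND (T OR R) AND (S OR NOT Q)) OR S
≡ (R AND T AND S) OR (R AND T AND NOT Q) OR (R AND R AND S) OR (R AND R AND NOT Q) OR (NOT S AND T AND S) OR (NOT S AND T AND NOT Q) OR (NOT S AND R AND S) OR (NOT S AND R AND NOT Q) OR S   [distribute AND over OR]
≡ (R AND NOT Q) OR (NOT S AND T AND NOT Q) OR S   [simplify]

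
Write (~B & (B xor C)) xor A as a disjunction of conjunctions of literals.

(~B & (B xor C)) xor A
⇔ (~B & (B xor C) & ~A) | (~(~B & (B xor C)) & A)   [expand xor]
⇔ (~B & ((B & ~C) | (~B & C)) & ~A) | (~(~B & (B xor C)) & A)   [expand xor]
⇔ (~B & ((B & ~C) | (~B & C)) & ~A) | (~(~B & ((B & ~C) | (~B & C))) & A)   [expand xor]
⇔ (~B & ((B & ~C) | (~B & C)) & ~A) | ((~~B | ~((B & ~C) | (~B & C))) & A)   [De Morgan]
⇔ (~B & ((B & ~C) | (~B & C)) & ~A) | ((B | ~((B & ~C) | (~B & C))) & A)   [double negation]
⇔ (~B & ((B & ~C) | (~B & C)) & ~A) | ((B | (~(B & ~C) & ~(~B & C))) & A)   [De Morgan]
⇔ (~B & ((B & ~C) | (~B & C)) & ~A) | ((B | ((~B | ~~C) & ~(~B & C))) & A)   [De Morgan]
⇔ (~B & ((B & ~C) | (~B & C)) & ~A) | ((B | ((~B | C) & ~(~B & C))) & A)   [double negation]
⇔ (~B & ((B & ~C) | (~B & C)) & ~A) | ((B | ((~B | C) & (~~B | ~C))) & A)   [De Morgan]
⇔ (~B & ((B & ~C) | (~B & C)) & ~A) | ((B | ((~B | C) & (B | ~C))) & A)   [double negation]
⇔ (~B & B & ~C & ~A) | (~B & ~B & C & ~A) | (B & A) | (~B & B & A) | (~B & ~C & A) | (C & B & A) | (C & ~C & A)   [distribute & over |]
⇔ (~B & C & ~A) | (B & A) | (~B & ~C & A)   [simplify]

(~B & C & ~A) | (B & A) | (~B & ~C & A)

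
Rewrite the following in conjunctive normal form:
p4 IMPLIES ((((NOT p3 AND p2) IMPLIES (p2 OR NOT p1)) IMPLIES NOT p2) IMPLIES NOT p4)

NOT p4 OR p2

p4 IMPLIES ((((NOT p3 AND p2) IMPLIES (p2 OR NOT p1)) IMPLIES NOT p2) IMPLIES NOT p4)
≡ NOT p4 OR ((((NOT p3 AND p2) IMPLIES (p2 OR NOT p1)) IMPLIES NOT p2) IMPLIES NOT p4)   [eliminate IMPLIES]
≡ NOT p4 OR NOT (((NOT p3 AND p2) IMPLIES (p2 OR NOT p1)) IMPLIES NOT p2) OR NOT p4   [eliminate IMPLIES]
≡ NOT p4 OR NOT (NOT ((NOT p3 AND p2) IMPLIES (p2 OR NOT p1)) OR NOT p2) OR NOT p4   [eliminate IMPLIES]
≡ NOT p4 OR NOT (NOT (NOT (NOT p3 AND p2) OR p2 OR NOT p1) OR NOT p2) OR NOT p4   [eliminate IMPLIES]
≡ NOT p4 OR (NOT NOT (NOT (NOT p3 AND p2) OR p2 OR NOT p1) AND NOT NOT p2) OR NOT p4   [De Morgan]
≡ NOT p4 OR ((NOT (NOT p3 AND p2) OR p2 OR NOT p1) AND NOT NOT p2) OR NOT p4   [double negation]
≡ NOT p4 OR ((NOT NOT p3 OR NOT p2 OR p2 OR NOT p1) AND NOT NOT p2) OR NOT p4   [De Morgan]
≡ NOT p4 OR ((p3 OR NOT p2 OR p2 OR NOT p1) AND NOT NOT p2) OR NOT p4   [double negation]
≡ NOT p4 OR ((p3 OR NOT p2 OR p2 OR NOT p1) AND p2) OR NOT p4   [double negation]
≡ (NOT p4 OR p3 OR NOT p2 OR p2 OR NOT p1 OR NOT p4) AND (NOT p4 OR p2 OR NOT p4)   [distribute OR over AND]
≡ NOT p4 OR p2   [simplify]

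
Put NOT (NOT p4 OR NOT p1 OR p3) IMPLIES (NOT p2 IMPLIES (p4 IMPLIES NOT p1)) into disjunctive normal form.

NOT (NOT p4 OR NOT p1 OR p3) IMPLIES (NOT p2 IMPLIES (p4 IMPLIES NOT p1))
⇔ NOT NOT (NOT p4 OR NOT p1 OR p3) OR (NOT p2 IMPLIES (p4 IMPLIES NOT p1))   [eliminate IMPLIES]
⇔ NOT NOT (NOT p4 OR NOT p1 OR p3) OR NOT NOT p2 OR (p4 IMPLIES NOT p1)   [eliminate IMPLIES]
⇔ NOT NOT (NOT p4 OR NOT p1 OR p3) OR NOT NOT p2 OR NOT p4 OR NOT p1   [eliminate IMPLIES]
⇔ NOT p4 OR NOT p1 OR p3 OR NOT NOT p2 OR NOT p4 OR NOT p1   [double negation]
⇔ NOT p4 OR NOT p1 OR p3 OR p2 OR NOT p4 OR NOT p1   [double negation]
⇔ NOT p4 OR NOT p1 OR p3 OR p2   [simplify]

NOT p4 OR NOT p1 OR p3 OR p2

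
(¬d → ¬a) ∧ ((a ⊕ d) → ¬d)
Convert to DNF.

(¬d → ¬a) ∧ ((a ⊕ d) → ¬d)
≡ (¬¬d ∨ ¬a) ∧ ((a ⊕ d) → ¬d)   (eliminate →)
≡ (¬¬d ∨ ¬a) ∧ (¬(a ⊕ d) ∨ ¬d)   (eliminate →)
≡ (¬¬d ∨ ¬a) ∧ (¬((a ∧ ¬d) ∨ (¬a ∧ d)) ∨ ¬d)   (expand ⊕)
≡ (d ∨ ¬a) ∧ (¬((a ∧ ¬d) ∨ (¬a ∧ d)) ∨ ¬d)   (double negation)
≡ (d ∨ ¬a) ∧ ((¬(a ∧ ¬d) ∧ ¬(¬a ∧ d)) ∨ ¬d)   (De Morgan)
≡ (d ∨ ¬a) ∧ (((¬a ∨ ¬¬d) ∧ ¬(¬a ∧ d)) ∨ ¬d)   (De Morgan)
≡ (d ∨ ¬a) ∧ (((¬a ∨ d) ∧ ¬(¬a ∧ d)) ∨ ¬d)   (double negation)
≡ (d ∨ ¬a) ∧ (((¬a ∨ d) ∧ (¬¬a ∨ ¬d)) ∨ ¬d)   (De Morgan)
≡ (d ∨ ¬a) ∧ (((¬a ∨ d) ∧ (a ∨ ¬d)) ∨ ¬d)   (double negation)
≡ (d ∧ ¬a ∧ a) ∨ (d ∧ ¬a ∧ ¬d) ∨ (d ∧ d ∧ a) ∨ (d ∧ d ∧ ¬d) ∨ (d ∧ ¬d) ∨ (¬a ∧ ¬a ∧ a) ∨ (¬a ∧ ¬a ∧ ¬d) ∨ (¬a ∧ d ∧ a) ∨ (¬a ∧ d ∧ ¬d) ∨ (¬a ∧ ¬d)   (distribute ∧ over ∨)
≡ (d ∧ a) ∨ (¬a ∧ ¬d)   (simplify)

(d ∧ a) ∨ (¬a ∧ ¬d)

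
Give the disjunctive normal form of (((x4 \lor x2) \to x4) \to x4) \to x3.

(\lnot x4 \land \lnot x2) \lor x3

(((x4 \lor x2) \to x4) \to x4) \to x3
≡ \lnot (((x4 \lor x2) \to x4) \to x4) \lor x3   — eliminate \to
≡ \lnot (\lnot ((x4 \lor x2) \to x4) \lor x4) \lor x3   — eliminate \to
≡ \lnot (\lnot (\lnot (x4 \lor x2) \lor x4) \lor x4) \lor x3   — eliminate \to
≡ (\lnot \lnot (\lnot (x4 \lor x2) \lor x4) \land \lnot x4) \lor x3   — De Morgan
≡ ((\lnot (x4 \lor x2) \lor x4) \land \lnot x4) \lor x3   — double negation
≡ (((\lnot x4 \land \lnot x2) \lor x4) \land \lnot x4) \lor x3   — De Morgan
≡ (\lnot x4 \land \lnot x2 \land \lnot x4) \lor (x4 \land \lnot x4) \lor x3   — distribute \land over \lor
≡ (\lnot x4 \land \lnot x2) \lor x3   — simplify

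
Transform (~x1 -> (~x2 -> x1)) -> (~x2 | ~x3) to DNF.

~x2 | ~x3

(~x1 -> (~x2 -> x1)) -> (~x2 | ~x3)
⇔ ~(~x1 -> (~x2 -> x1)) | ~x2 | ~x3
⇔ ~(~~x1 | (~x2 -> x1)) | ~x2 | ~x3
⇔ ~(~~x1 | ~~x2 | x1) | ~x2 | ~x3
⇔ (~~~x1 & ~~~x2 & ~x1) | ~x2 | ~x3
⇔ (~x1 & ~~~x2 & ~x1) | ~x2 | ~x3
⇔ (~x1 & ~x2 & ~x1) | ~x2 | ~x3
⇔ ~x2 | ~x3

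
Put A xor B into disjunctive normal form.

A xor B
≡ (A & ~B) | (~A & B)   — expand xor

(A & ~B) | (~A & B)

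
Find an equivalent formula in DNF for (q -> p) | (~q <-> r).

(q -> p) | (~q <-> r)
⇔ ~q | p | (~q <-> r)   [eliminate ->]
⇔ ~q | p | ((~q -> r) & (r -> ~q))   [eliminate <->]
⇔ ~q | p | ((~~q | r) & (r -> ~q))   [eliminate ->]
⇔ ~q | p | ((~~q | r) & (~r | ~q))   [eliminate ->]
⇔ ~q | p | ((q | r) & (~r | ~q))   [double negation]
⇔ ~q | p | (q & ~r) | (q & ~q) | (r & ~r) | (r & ~q)   [distribute & over |]
⇔ ~q | p | (q & ~r)   [simplify]

~q | p | (q & ~r)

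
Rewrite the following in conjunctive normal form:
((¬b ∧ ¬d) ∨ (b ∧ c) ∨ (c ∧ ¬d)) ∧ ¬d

(¬b ∨ c) ∧ ¬d

((¬b ∧ ¬d) ∨ (b ∧ c) ∨ (c ∧ ¬d)) ∧ ¬d
≡ (¬b ∨ b ∨ c) ∧ (¬b ∨ b ∨ ¬d) ∧ (¬b ∨ c ∨ c) ∧ (¬b ∨ c ∨ ¬d) ∧ (¬d ∨ b ∨ c) ∧ (¬d ∨ b ∨ ¬d) ∧ (¬d ∨ c ∨ c) ∧ (¬d ∨ c ∨ ¬d) ∧ ¬d   — distribute ∨ over ∧
≡ (¬b ∨ c) ∧ ¬d   — simplify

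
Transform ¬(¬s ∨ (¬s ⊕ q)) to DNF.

s ∧ ¬q

¬(¬s ∨ (¬s ⊕ q))
⇔ ¬(¬s ∨ (¬s ∧ ¬q) ∨ (¬¬s ∧ q))   (expand ⊕)
⇔ ¬¬s ∧ ¬(¬s ∧ ¬q) ∧ ¬(¬¬s ∧ q)   (De Morgan)
⇔ s ∧ ¬(¬s ∧ ¬q) ∧ ¬(¬¬s ∧ q)   (double negation)
⇔ s ∧ (¬¬s ∨ ¬¬q) ∧ ¬(¬¬s ∧ q)   (De Morgan)
⇔ s ∧ (s ∨ ¬¬q) ∧ ¬(¬¬s ∧ q)   (double negation)
⇔ s ∧ (s ∨ q) ∧ ¬(¬¬s ∧ q)   (double negation)
⇔ s ∧ (s ∨ q) ∧ (¬¬¬s ∨ ¬q)   (De Morgan)
⇔ s ∧ (s ∨ q) ∧ (¬s ∨ ¬q)   (double negation)
⇔ (s ∧ s ∧ ¬s) ∨ (s ∧ s ∧ ¬q) ∨ (s ∧ q ∧ ¬s) ∨ (s ∧ q ∧ ¬q)   (distribute ∧ over ∨)
⇔ s ∧ ¬q   (simplify)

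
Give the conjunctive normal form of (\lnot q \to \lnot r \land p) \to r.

(\lnot q \to \lnot r \land p) \to r
⇔ \lnot (\lnot q \to \lnot r \land p) \lor r   [eliminate \to]
⇔ \lnot (\lnot \lnot q \lor \lnot r \land p) \lor r   [eliminate \to]
⇔ \lnot \lnot \lnot q \land \lnot (\lnot r \land p) \lor r   [De Morgan]
⇔ \lnot q \land \lnot (\lnot r \land p) \lor r   [double negation]
⇔ \lnot q \land (\lnot \lnot r \lor \lnot p) \lor r   [De Morgan]
⇔ \lnot q \land (r \lor \lnot p) \lor r   [double negation]
⇔ (\lnot q \lor r) \land (r \lor \lnot p \lor r)   [distribute \lor over \land]
⇔ (\lnot q \lor r) \land (r \lor \lnot p)   [simplify]

(\lnot q \lor r) \land (r \lor \lnot p)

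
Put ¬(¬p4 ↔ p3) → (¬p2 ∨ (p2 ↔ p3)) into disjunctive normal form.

(p4 ∧ ¬p3) ∨ (p3 ∧ ¬p4) ∨ ¬p2 ∨ (p3 ∧ p2)

¬(¬p4 ↔ p3) → (¬p2 ∨ (p2 ↔ p3))
≡ ¬¬(¬p4 ↔ p3) ∨ ¬p2 ∨ (p2 ↔ p3)
≡ ¬¬((¬p4 → p3) ∧ (p3 → ¬p4)) ∨ ¬p2 ∨ (p2 ↔ p3)
≡ ¬¬((¬¬p4 ∨ p3) ∧ (p3 → ¬p4)) ∨ ¬p2 ∨ (p2 ↔ p3)
≡ ¬¬((¬¬p4 ∨ p3) ∧ (¬p3 ∨ ¬p4)) ∨ ¬p2 ∨ (p2 ↔ p3)
≡ ¬¬((¬¬p4 ∨ p3) ∧ (¬p3 ∨ ¬p4)) ∨ ¬p2 ∨ ((p2 → p3) ∧ (p3 → p2))
≡ ¬¬((¬¬p4 ∨ p3) ∧ (¬p3 ∨ ¬p4)) ∨ ¬p2 ∨ ((¬p2 ∨ p3) ∧ (p3 → p2))
≡ ¬¬((¬¬p4 ∨ p3) ∧ (¬p3 ∨ ¬p4)) ∨ ¬p2 ∨ ((¬p2 ∨ p3) ∧ (¬p3 ∨ p2))
≡ ((¬¬p4 ∨ p3) ∧ (¬p3 ∨ ¬p4)) ∨ ¬p2 ∨ ((¬p2 ∨ p3) ∧ (¬p3 ∨ p2))
≡ ((p4 ∨ p3) ∧ (¬p3 ∨ ¬p4)) ∨ ¬p2 ∨ ((¬p2 ∨ p3) ∧ (¬p3 ∨ p2))
≡ (p4 ∧ ¬p3) ∨ (p4 ∧ ¬p4) ∨ (p3 ∧ ¬p3) ∨ (p3 ∧ ¬p4) ∨ ¬p2 ∨ (¬p2 ∧ ¬p3) ∨ (¬p2 ∧ p2) ∨ (p3 ∧ ¬p3) ∨ (p3 ∧ p2)
≡ (p4 ∧ ¬p3) ∨ (p3 ∧ ¬p4) ∨ ¬p2 ∨ (p3 ∧ p2)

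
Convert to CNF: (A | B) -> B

(A | B) -> B
= ~(A | B) | B   (eliminate ->)
= (~A & ~B) | B   (De Morgan)
= (~A | B) & (~B | B)   (distribute | over &)
= ~A | B   (simplify)

~A | B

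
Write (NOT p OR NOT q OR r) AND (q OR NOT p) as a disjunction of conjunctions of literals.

(NOT p OR NOT q OR r) AND (q OR NOT p)
⇔ (NOT p AND q) OR (NOT p AND NOT p) OR (NOT q AND q) OR (NOT q AND NOT p) OR (r AND q) OR (r AND NOT p)   — distribute AND over OR
⇔ NOT p OR (r AND q)   — simplify

NOT p OR (r AND q)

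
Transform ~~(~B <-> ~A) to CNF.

~~(~B <-> ~A)
⇔ ~~((~B -> ~A) & (~A -> ~B))   — eliminate <->
⇔ ~~((~~B | ~A) & (~A -> ~B))   — eliminate ->
⇔ ~~((~~B | ~A) & (~~A | ~B))   — eliminate ->
⇔ (~~B | ~A) & (~~A | ~B)   — double negation
⇔ (B | ~A) & (~~A | ~B)   — double negation
⇔ (B | ~A) & (A | ~B)   — double negation

(B | ~A) & (A | ~B)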